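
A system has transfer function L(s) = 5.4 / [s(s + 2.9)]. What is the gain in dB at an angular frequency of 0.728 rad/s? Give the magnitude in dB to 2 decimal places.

7.89 dB

|j0.728 + 2.9| = √(0.728² + 2.9²) = 2.99
|j0.728| = 0.728
|L(j0.728)| = 5.4 / (2.99 × 0.728) = 2.4808
20 log₁₀(2.4808) = 7.892 dB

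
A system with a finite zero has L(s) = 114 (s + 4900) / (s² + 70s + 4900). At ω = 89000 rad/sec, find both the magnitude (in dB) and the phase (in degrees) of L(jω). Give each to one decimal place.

|L| = -57.8 dB, ∠L = -93.1 deg

|j89000 + 4900| = √(89000² + 4900²) = 8.913e+04
|(j89000)² + 70(j89000) + 4900| = |-7.921e+09 + j6.23e+06| = 7.921e+09
|L(j89000)| = 114 × 8.913e+04 / 7.921e+09 = 0.0012828
20 log₁₀(0.0012828) = -57.84 dB
∠(j89000 + 4900) = arctan(89000/4900) = 86.85°
∠[(j89000)² + 70(j89000) + 4900] = ∠[-7.921e+09 + j6.23e+06] = 179.95°
∠L(j89000) = 86.85° − 179.95° = -93.11°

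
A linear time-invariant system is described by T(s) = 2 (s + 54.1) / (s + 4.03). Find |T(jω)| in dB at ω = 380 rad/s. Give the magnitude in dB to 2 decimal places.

|j380 + 54.1| = √(380² + 54.1²) = 383.8
|j380 + 4.03| = √(380² + 4.03²) = 380
|T(j380)| = 2 × 383.8 / 380 = 2.0201
20 log₁₀(2.0201) = 6.107 dB

6.11 dB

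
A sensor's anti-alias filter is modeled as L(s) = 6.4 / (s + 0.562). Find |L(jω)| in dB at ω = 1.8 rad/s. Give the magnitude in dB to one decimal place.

10.6 dB

|j1.8 + 0.562| = √(1.8² + 0.562²) = 1.886
|L(j1.8)| = 6.4 / 1.886 = 3.394
20 log₁₀(3.394) = 10.61 dB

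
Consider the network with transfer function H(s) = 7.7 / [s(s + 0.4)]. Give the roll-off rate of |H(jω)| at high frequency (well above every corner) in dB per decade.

With 0 zeros and 2 poles, the high-frequency asymptotic slope is 20 × (0 − 2) = -40 dB/decade.

-40 dB/decade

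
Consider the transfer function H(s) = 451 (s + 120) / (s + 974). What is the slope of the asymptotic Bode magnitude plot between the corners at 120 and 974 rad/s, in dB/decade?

20 dB/decade

In this band the factors already past their corner are: zero at 120; net slope = 20 dB/decade.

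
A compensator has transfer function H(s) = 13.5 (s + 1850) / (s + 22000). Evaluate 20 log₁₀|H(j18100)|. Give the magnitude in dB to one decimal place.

|j18100 + 1850| = √(18100² + 1850²) = 1.819e+04
|j18100 + 22000| = √(18100² + 22000²) = 2.849e+04
|H(j18100)| = 13.5 × 1.819e+04 / 2.849e+04 = 8.6217
20 log₁₀(8.6217) = 18.71 dB

18.7 dB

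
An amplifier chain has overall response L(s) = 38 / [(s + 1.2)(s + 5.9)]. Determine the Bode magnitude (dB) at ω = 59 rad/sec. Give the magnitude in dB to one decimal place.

|j59 + 1.2| = √(59² + 1.2²) = 59.01
|j59 + 5.9| = √(59² + 5.9²) = 59.29
|L(j59)| = 38 / (59.01 × 59.29) = 0.01086
20 log₁₀(0.01086) = -39.28 dB

-39.3 dB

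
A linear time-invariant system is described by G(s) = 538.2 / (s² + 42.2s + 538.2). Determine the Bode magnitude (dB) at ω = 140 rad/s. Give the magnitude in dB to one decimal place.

|(j140)² + 42.2(j140) + 538.2| = |-19062 + j5908| = 1.996e+04
|G(j140)| = 538.2 / 1.996e+04 = 0.026969
20 log₁₀(0.026969) = -31.38 dB

-31.4 dB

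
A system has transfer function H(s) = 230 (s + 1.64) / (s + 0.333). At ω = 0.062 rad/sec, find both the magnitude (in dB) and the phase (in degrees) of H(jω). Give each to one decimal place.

|j0.062 + 1.64| = √(0.062² + 1.64²) = 1.641
|j0.062 + 0.333| = √(0.062² + 0.333²) = 0.3387
|H(j0.062)| = 230 × 1.641 / 0.3387 = 1114.4
20 log₁₀(1114.4) = 60.94 dB
∠(j0.062 + 1.64) = arctan(0.062/1.64) = 2.17°
∠(j0.062 + 0.333) = arctan(0.062/0.333) = 10.55°
∠H(j0.062) = 2.17° − 10.55° = -8.38°

|H| = 60.9 dB, ∠H = -8.4°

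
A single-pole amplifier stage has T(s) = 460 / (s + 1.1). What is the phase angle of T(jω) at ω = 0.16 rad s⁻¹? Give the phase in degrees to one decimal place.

∠(j0.16 + 1.1) = arctan(0.16/1.1) = 8.28°
∠T(j0.16) = −8.28° = -8.28°

-8.3 deg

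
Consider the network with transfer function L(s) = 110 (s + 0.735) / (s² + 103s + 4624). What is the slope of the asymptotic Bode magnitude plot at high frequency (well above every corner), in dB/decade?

-20 dB/decade

With 1 zero and 2 poles, the high-frequency asymptotic slope is 20 × (1 − 2) = -20 dB/decade.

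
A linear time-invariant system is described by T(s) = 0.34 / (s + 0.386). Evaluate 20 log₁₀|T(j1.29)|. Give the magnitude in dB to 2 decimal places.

-11.95 dB

|j1.29 + 0.386| = √(1.29² + 0.386²) = 1.347
|T(j1.29)| = 0.34 / 1.347 = 0.2525
20 log₁₀(0.2525) = -11.955 dB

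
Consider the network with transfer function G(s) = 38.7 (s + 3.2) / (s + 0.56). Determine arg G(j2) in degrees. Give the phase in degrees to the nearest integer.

∠(j2 + 3.2) = arctan(2/3.2) = 32.01°
∠(j2 + 0.56) = arctan(2/0.56) = 74.36°
∠G(j2) = 32.01° − 74.36° = -42.35°

-42°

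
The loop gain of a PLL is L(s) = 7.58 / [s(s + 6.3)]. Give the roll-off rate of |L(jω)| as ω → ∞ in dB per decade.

-40 dB/decade

With 0 zeros and 2 poles, the high-frequency asymptotic slope is 20 × (0 − 2) = -40 dB/decade.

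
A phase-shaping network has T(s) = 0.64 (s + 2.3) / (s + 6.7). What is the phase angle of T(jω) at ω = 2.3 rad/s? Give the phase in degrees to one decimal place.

∠(j2.3 + 2.3) = arctan(2.3/2.3) = 45.00°
∠(j2.3 + 6.7) = arctan(2.3/6.7) = 18.95°
∠T(j2.3) = 45.00° − 18.95° = 26.05°

26.1°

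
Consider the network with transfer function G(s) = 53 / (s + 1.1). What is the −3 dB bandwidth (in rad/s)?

1.1 rad/s

For a single-pole low-pass, the −3 dB point is at the pole: ω = 1.1 rad/s.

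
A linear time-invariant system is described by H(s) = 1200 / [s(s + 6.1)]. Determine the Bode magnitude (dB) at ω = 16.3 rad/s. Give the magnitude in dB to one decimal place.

12.5 dB

|j16.3 + 6.1| = √(16.3² + 6.1²) = 17.4
|j16.3| = 16.3
|H(j16.3)| = 1200 / (17.4 × 16.3) = 4.23
20 log₁₀(4.23) = 12.53 dB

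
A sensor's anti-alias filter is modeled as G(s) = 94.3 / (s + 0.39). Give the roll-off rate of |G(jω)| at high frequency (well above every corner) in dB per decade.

-20 dB/decade

With 0 zeros and 1 pole, the high-frequency asymptotic slope is 20 × (0 − 1) = -20 dB/decade.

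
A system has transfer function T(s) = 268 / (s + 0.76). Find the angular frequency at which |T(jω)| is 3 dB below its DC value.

0.76 rad s⁻¹

For a single-pole low-pass, the −3 dB point is at the pole: ω = 0.76 rad s⁻¹.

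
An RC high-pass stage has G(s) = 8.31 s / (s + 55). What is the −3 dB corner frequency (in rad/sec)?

For a single-pole high-pass, the −3 dB point is at the pole: ω = 55 rad/sec.

55 rad/sec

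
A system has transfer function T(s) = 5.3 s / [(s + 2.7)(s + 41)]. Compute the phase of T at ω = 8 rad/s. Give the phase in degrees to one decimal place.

∠(j8) = 90.00°
∠(j8 + 2.7) = arctan(8/2.7) = 71.35°
∠(j8 + 41) = arctan(8/41) = 11.04°
∠T(j8) = 90.00° − (71.35° + 11.04°) = 7.61°

7.6°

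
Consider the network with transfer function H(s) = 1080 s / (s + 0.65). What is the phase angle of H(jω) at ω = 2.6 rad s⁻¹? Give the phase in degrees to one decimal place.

14.0 deg

∠(j2.6) = 90.00°
∠(j2.6 + 0.65) = arctan(2.6/0.65) = 75.96°
∠H(j2.6) = 90.00° − 75.96° = 14.04°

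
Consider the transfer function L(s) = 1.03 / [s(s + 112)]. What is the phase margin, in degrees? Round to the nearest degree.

Gain crossover: |L(jω)| = 1 at ω ≈ 0.0092 rad/s.
∠L(j0.0092) = −90° − arctan(0.0092/112) ≈ -90.00°
PM = 180° + (-90.00°) = 90.00°

90°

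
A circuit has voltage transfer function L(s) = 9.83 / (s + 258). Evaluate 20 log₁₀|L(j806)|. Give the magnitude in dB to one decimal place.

|j806 + 258| = √(806² + 258²) = 846.3
|L(j806)| = 9.83 / 846.3 = 0.011615
20 log₁₀(0.011615) = -38.70 dB

-38.7 dB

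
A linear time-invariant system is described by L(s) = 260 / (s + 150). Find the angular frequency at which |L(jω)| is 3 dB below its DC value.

For a single-pole low-pass, the −3 dB point is at the pole: ω = 150 rad/s.

150 rad/s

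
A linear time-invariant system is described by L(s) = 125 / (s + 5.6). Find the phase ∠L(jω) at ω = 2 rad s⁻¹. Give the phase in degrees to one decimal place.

-19.7°

∠(j2 + 5.6) = arctan(2/5.6) = 19.65°
∠L(j2) = −19.65° = -19.65°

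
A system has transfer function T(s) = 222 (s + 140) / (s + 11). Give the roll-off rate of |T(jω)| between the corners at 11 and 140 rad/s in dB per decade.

In this band the factors already past their corner are: pole at 11; net slope = -20 dB/decade.

-20 dB/decade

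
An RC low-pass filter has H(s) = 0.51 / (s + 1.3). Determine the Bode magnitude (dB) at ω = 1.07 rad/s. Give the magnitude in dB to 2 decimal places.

-10.37 dB

|j1.07 + 1.3| = √(1.07² + 1.3²) = 1.684
|H(j1.07)| = 0.51 / 1.684 = 0.3029
20 log₁₀(0.3029) = -10.374 dB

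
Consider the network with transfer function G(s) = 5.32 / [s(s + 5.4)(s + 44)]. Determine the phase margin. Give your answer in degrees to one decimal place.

Gain crossover: |G(jω)| = 1 at ω ≈ 0.0224 rad/sec.
∠G(j0.0224) = −90° − arctan(0.0224/5.4) − arctan(0.0224/44) ≈ -90.27°
PM = 180° + (-90.27°) = 89.73°

89.7°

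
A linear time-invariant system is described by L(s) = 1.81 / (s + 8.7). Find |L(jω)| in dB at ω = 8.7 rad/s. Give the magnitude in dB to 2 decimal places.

-16.65 dB

|j8.7 + 8.7| = √(8.7² + 8.7²) = 12.3
|L(j8.7)| = 1.81 / 12.3 = 0.14711
20 log₁₀(0.14711) = -16.647 dB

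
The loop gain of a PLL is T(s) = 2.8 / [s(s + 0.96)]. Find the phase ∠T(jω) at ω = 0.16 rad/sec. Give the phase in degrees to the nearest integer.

∠(j0.16 + 0.96) = arctan(0.16/0.96) = 9.46°
∠(j0.16) = 90.00°
∠T(j0.16) = − (9.46° + 90.00°) = -99.46°

-99°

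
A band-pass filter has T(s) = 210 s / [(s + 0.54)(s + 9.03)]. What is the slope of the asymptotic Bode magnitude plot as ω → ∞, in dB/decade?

With 1 zero and 2 poles, the high-frequency asymptotic slope is 20 × (1 − 2) = -20 dB/decade.

-20 dB/decade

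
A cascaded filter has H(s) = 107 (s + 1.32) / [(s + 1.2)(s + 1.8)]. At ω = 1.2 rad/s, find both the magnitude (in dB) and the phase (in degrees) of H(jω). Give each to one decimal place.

|j1.2 + 1.32| = √(1.2² + 1.32²) = 1.784
|j1.2 + 1.2| = √(1.2² + 1.2²) = 1.697
|j1.2 + 1.8| = √(1.2² + 1.8²) = 2.163
|H(j1.2)| = 107 × 1.784 / (1.697 × 2.163) = 51.993
20 log₁₀(51.993) = 34.32 dB
∠(j1.2 + 1.32) = arctan(1.2/1.32) = 42.27°
∠(j1.2 + 1.2) = arctan(1.2/1.2) = 45.00°
∠(j1.2 + 1.8) = arctan(1.2/1.8) = 33.69°
∠H(j1.2) = 42.27° − (45.00° + 33.69°) = -36.42°

|H| = 34.3 dB, ∠H = -36.4°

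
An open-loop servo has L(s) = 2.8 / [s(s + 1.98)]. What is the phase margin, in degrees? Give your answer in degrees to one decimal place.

58.6 deg

Gain crossover: |L(jω)| = 1 at ω ≈ 1.21 rad/s.
∠L(j1.21) = −90° − arctan(1.21/1.98) ≈ -121.37°
PM = 180° + (-121.37°) = 58.63°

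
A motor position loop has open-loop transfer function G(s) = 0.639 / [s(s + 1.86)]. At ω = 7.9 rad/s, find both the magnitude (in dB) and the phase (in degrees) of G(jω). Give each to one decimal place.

|G| = -40.0 dB, ∠G = -166.8°

|j7.9 + 1.86| = √(7.9² + 1.86²) = 8.116
|j7.9| = 7.9
|G(j7.9)| = 0.639 / (8.116 × 7.9) = 0.0099662
20 log₁₀(0.0099662) = -40.03 dB
∠(j7.9 + 1.86) = arctan(7.9/1.86) = 76.75°
∠(j7.9) = 90.00°
∠G(j7.9) = − (76.75° + 90.00°) = -166.75°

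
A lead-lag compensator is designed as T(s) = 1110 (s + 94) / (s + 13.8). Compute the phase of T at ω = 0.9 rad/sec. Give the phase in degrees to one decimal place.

∠(j0.9 + 94) = arctan(0.9/94) = 0.55°
∠(j0.9 + 13.8) = arctan(0.9/13.8) = 3.73°
∠T(j0.9) = 0.55° − 3.73° = -3.18°

-3.2 deg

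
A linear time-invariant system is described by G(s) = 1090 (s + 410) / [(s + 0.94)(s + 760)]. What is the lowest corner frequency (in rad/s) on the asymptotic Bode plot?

0.94 rad/s

Break frequencies occur at each pole and zero magnitude: 0.94 rad/s, 410 rad/s, 760 rad/s.
The lowest is 0.94 rad/s.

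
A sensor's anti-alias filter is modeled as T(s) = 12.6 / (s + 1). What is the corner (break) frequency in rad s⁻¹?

The single real pole at s = −1 gives a corner at ω = 1 rad s⁻¹.

1 rad s⁻¹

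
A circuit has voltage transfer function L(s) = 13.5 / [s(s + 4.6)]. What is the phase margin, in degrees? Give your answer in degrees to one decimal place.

Gain crossover: |L(jω)| = 1 at ω ≈ 2.56 rad s⁻¹.
∠L(j2.56) = −90° − arctan(2.56/4.6) ≈ -119.13°
PM = 180° + (-119.13°) = 60.87°

60.9°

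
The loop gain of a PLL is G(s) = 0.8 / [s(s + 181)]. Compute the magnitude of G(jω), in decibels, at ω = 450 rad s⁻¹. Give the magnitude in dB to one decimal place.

-108.7 dB

|j450 + 181| = √(450² + 181²) = 485
|j450| = 450
|G(j450)| = 0.8 / (485 × 450) = 3.6652e-06
20 log₁₀(3.6652e-06) = -108.72 dB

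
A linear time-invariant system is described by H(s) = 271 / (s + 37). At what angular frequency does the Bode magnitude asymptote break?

The single real pole at s = −37 gives a corner at ω = 37 rad s⁻¹.

37 rad s⁻¹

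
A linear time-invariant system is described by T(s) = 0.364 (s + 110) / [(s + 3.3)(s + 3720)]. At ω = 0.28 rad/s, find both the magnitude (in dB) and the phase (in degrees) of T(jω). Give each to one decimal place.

|j0.28 + 110| = √(0.28² + 110²) = 110
|j0.28 + 3.3| = √(0.28² + 3.3²) = 3.312
|j0.28 + 3720| = √(0.28² + 3720²) = 3720
|T(j0.28)| = 0.364 × 110 / (3.312 × 3720) = 0.00325
20 log₁₀(0.00325) = -49.76 dB
∠(j0.28 + 110) = arctan(0.28/110) = 0.15°
∠(j0.28 + 3.3) = arctan(0.28/3.3) = 4.85°
∠(j0.28 + 3720) = arctan(0.28/3720) = 0.00°
∠T(j0.28) = 0.15° − (4.85° + 0.00°) = -4.71°

|T| = -49.8 dB, ∠T = -4.7°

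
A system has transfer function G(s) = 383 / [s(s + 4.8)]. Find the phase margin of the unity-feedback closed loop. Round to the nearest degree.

14 deg

Gain crossover: |G(jω)| = 1 at ω ≈ 19.3 rad/s.
∠G(j19.3) = −90° − arctan(19.3/4.8) ≈ -166.02°
PM = 180° + (-166.02°) = 13.98°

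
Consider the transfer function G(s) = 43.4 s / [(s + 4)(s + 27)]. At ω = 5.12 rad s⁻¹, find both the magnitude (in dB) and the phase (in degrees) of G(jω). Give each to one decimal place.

|G| = 1.9 dB, ∠G = 27.3°

|j5.12| = 5.12
|j5.12 + 4| = √(5.12² + 4²) = 6.497
|j5.12 + 27| = √(5.12² + 27²) = 27.48
|G(j5.12)| = 43.4 × 5.12 / (6.497 × 27.48) = 1.2445
20 log₁₀(1.2445) = 1.90 dB
∠(j5.12) = 90.00°
∠(j5.12 + 4) = arctan(5.12/4) = 52.00°
∠(j5.12 + 27) = arctan(5.12/27) = 10.74°
∠G(j5.12) = 90.00° − (52.00° + 10.74°) = 27.26°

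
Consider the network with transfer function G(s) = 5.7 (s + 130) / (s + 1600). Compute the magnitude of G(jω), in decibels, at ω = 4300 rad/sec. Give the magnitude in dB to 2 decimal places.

14.56 dB

|j4300 + 130| = √(4300² + 130²) = 4302
|j4300 + 1600| = √(4300² + 1600²) = 4588
|G(j4300)| = 5.7 × 4302 / 4588 = 5.3446
20 log₁₀(5.3446) = 14.558 dB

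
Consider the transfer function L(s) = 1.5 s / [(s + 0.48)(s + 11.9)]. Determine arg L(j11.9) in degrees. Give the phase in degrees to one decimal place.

∠(j11.9) = 90.00°
∠(j11.9 + 0.48) = arctan(11.9/0.48) = 87.69°
∠(j11.9 + 11.9) = arctan(11.9/11.9) = 45.00°
∠L(j11.9) = 90.00° − (87.69° + 45.00°) = -42.69°

-42.7°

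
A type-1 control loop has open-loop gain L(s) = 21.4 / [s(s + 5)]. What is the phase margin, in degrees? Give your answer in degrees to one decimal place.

Gain crossover: |L(jω)| = 1 at ω ≈ 3.5 rad/s.
∠L(j3.5) = −90° − arctan(3.5/5) ≈ -125.03°
PM = 180° + (-125.03°) = 54.97°

55.0°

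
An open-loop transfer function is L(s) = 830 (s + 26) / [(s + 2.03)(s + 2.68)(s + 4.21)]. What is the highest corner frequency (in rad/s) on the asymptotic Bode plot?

26 rad/s

Break frequencies occur at each pole and zero magnitude: 2.03 rad/s, 2.68 rad/s, 4.21 rad/s, 26 rad/s.
The highest is 26 rad/s.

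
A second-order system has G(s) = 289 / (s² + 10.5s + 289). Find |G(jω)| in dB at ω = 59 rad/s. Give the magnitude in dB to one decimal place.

-21.0 dB

|(j59)² + 10.5(j59) + 289| = |-3192 + j619.5| = 3252
|G(j59)| = 289 / 3252 = 0.08888
20 log₁₀(0.08888) = -21.02 dB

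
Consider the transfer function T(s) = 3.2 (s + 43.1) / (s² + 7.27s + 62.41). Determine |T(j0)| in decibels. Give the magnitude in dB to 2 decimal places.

T(0) = 3.2 × 43.1 / 62.41 = 2.2099
20 log₁₀(2.2099) = 6.887 dB

6.89 dB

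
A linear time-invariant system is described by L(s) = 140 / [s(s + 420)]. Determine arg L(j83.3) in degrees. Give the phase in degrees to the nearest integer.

-101°

∠(j83.3 + 420) = arctan(83.3/420) = 11.22°
∠(j83.3) = 90.00°
∠L(j83.3) = − (11.22° + 90.00°) = -101.22°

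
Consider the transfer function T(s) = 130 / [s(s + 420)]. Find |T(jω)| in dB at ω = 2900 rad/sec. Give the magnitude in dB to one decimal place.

-96.3 dB

|j2900 + 420| = √(2900² + 420²) = 2930
|j2900| = 2900
|T(j2900)| = 130 / (2930 × 2900) = 1.5298e-05
20 log₁₀(1.5298e-05) = -96.31 dB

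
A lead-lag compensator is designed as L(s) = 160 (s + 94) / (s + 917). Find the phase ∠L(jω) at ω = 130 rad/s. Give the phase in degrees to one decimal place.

46.1°

∠(j130 + 94) = arctan(130/94) = 54.13°
∠(j130 + 917) = arctan(130/917) = 8.07°
∠L(j130) = 54.13° − 8.07° = 46.06°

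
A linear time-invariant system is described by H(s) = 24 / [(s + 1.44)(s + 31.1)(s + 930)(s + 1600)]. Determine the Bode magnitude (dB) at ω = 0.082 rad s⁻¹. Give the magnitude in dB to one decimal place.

|j0.082 + 1.44| = √(0.082² + 1.44²) = 1.442
|j0.082 + 31.1| = √(0.082² + 31.1²) = 31.1
|j0.082 + 930| = √(0.082² + 930²) = 930
|j0.082 + 1600| = √(0.082² + 1600²) = 1600
|H(j0.082)| = 24 / (1.442 × 31.1 × 930 × 1600) = 3.5957e-07
20 log₁₀(3.5957e-07) = -128.88 dB

-128.9 dB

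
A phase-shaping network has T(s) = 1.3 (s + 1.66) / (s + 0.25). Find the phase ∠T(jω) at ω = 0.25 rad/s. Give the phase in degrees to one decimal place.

-36.4 deg

∠(j0.25 + 1.66) = arctan(0.25/1.66) = 8.56°
∠(j0.25 + 0.25) = arctan(0.25/0.25) = 45.00°
∠T(j0.25) = 8.56° − 45.00° = -36.44°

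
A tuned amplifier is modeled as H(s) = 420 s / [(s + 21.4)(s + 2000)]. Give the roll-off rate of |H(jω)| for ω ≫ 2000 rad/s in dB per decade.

With 1 zero and 2 poles, the high-frequency asymptotic slope is 20 × (1 − 2) = -20 dB/decade.

-20 dB/decade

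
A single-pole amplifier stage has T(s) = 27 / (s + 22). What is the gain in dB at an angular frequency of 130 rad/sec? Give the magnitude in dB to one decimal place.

|j130 + 22| = √(130² + 22²) = 131.8
|T(j130)| = 27 / 131.8 = 0.20478
20 log₁₀(0.20478) = -13.77 dB

-13.8 dB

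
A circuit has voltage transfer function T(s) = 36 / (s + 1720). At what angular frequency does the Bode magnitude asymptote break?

1720 rad/s

The single real pole at s = −1720 gives a corner at ω = 1720 rad/s.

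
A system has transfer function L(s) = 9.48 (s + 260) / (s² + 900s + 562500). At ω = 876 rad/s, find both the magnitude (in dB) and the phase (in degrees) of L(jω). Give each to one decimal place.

|L| = -39.5 dB, ∠L = -31.1 deg

|j876 + 260| = √(876² + 260²) = 913.8
|(j876)² + 900(j876) + 562500| = |-2.0488e+05 + j7.884e+05| = 8.146e+05
|L(j876)| = 9.48 × 913.8 / 8.146e+05 = 0.010634
20 log₁₀(0.010634) = -39.47 dB
∠(j876 + 260) = arctan(876/260) = 73.47°
∠[(j876)² + 900(j876) + 562500] = ∠[-2.0488e+05 + j7.884e+05] = 104.57°
∠L(j876) = 73.47° − 104.57° = -31.10°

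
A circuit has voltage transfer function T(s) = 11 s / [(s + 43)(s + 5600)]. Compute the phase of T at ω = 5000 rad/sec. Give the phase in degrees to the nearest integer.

∠(j5000) = 90.00°
∠(j5000 + 43) = arctan(5000/43) = 89.51°
∠(j5000 + 5600) = arctan(5000/5600) = 41.76°
∠T(j5000) = 90.00° − (89.51° + 41.76°) = -41.27°

-41°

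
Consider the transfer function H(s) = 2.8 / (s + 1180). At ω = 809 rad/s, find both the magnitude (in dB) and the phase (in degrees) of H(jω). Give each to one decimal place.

|j809 + 1180| = √(809² + 1180²) = 1431
|H(j809)| = 2.8 / 1431 = 0.0019571
20 log₁₀(0.0019571) = -54.17 dB
∠(j809 + 1180) = arctan(809/1180) = 34.43°
∠H(j809) = −34.43° = -34.43°

|H| = -54.2 dB, ∠H = -34.4°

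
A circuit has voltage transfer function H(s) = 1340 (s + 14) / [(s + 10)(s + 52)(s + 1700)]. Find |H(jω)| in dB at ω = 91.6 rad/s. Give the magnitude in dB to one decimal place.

|j91.6 + 14| = √(91.6² + 14²) = 92.66
|j91.6 + 10| = √(91.6² + 10²) = 92.14
|j91.6 + 52| = √(91.6² + 52²) = 105.3
|j91.6 + 1700| = √(91.6² + 1700²) = 1702
|H(j91.6)| = 1340 × 92.66 / (92.14 × 105.3 × 1702) = 0.0075147
20 log₁₀(0.0075147) = -42.48 dB

-42.5 dB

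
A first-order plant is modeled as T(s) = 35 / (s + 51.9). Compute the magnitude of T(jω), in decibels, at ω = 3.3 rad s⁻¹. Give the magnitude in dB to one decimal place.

|j3.3 + 51.9| = √(3.3² + 51.9²) = 52
|T(j3.3)| = 35 / 52 = 0.67301
20 log₁₀(0.67301) = -3.44 dB

-3.4 dB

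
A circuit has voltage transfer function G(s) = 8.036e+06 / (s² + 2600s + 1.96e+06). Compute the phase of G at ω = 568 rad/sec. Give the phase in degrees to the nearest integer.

∠[(j568)² + 2600(j568) + 1.96e+06] = ∠[1.6374e+06 + j1.4768e+06] = 42.05°
∠G(j568) = −42.05° = -42.05°

-42°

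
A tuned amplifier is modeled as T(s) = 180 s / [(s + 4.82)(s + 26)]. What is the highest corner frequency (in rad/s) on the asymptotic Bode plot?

Break frequencies occur at each pole and zero magnitude: 4.82 rad/s, 26 rad/s.
The highest is 26 rad/s.

26 rad/s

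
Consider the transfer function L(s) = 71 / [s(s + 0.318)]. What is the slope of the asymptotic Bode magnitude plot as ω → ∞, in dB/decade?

-40 dB/decade

With 0 zeros and 2 poles, the high-frequency asymptotic slope is 20 × (0 − 2) = -40 dB/decade.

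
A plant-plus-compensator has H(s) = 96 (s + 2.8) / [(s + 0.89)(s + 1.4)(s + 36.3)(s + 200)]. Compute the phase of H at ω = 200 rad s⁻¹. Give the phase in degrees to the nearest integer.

-215°

∠(j200 + 2.8) = arctan(200/2.8) = 89.20°
∠(j200 + 0.89) = arctan(200/0.89) = 89.75°
∠(j200 + 1.4) = arctan(200/1.4) = 89.60°
∠(j200 + 36.3) = arctan(200/36.3) = 79.71°
∠(j200 + 200) = arctan(200/200) = 45.00°
∠H(j200) = 89.20° − (89.75° + 89.60° + 79.71° + 45.00°) = -214.86°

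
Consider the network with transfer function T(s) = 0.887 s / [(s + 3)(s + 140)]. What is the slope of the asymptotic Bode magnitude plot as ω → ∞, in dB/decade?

-20 dB/decade

With 1 zero and 2 poles, the high-frequency asymptotic slope is 20 × (1 − 2) = -20 dB/decade.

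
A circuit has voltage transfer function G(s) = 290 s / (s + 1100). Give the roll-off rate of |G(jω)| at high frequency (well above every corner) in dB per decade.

0 dB/decade

With 1 zero and 1 pole, the high-frequency asymptotic slope is 20 × (1 − 1) = 0 dB/decade.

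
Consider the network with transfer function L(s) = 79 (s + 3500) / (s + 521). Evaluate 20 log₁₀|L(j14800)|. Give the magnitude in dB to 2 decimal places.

|j14800 + 3500| = √(14800² + 3500²) = 1.521e+04
|j14800 + 521| = √(14800² + 521²) = 1.481e+04
|L(j14800)| = 79 × 1.521e+04 / 1.481e+04 = 81.129
20 log₁₀(81.129) = 38.183 dB

38.18 dB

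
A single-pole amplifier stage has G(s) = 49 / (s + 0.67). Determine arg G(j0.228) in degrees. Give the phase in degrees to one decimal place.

∠(j0.228 + 0.67) = arctan(0.228/0.67) = 18.79°
∠G(j0.228) = −18.79° = -18.79°

-18.8°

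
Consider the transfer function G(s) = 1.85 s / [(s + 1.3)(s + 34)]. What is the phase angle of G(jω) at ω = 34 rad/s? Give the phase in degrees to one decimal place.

-42.8 deg

∠(j34) = 90.00°
∠(j34 + 1.3) = arctan(34/1.3) = 87.81°
∠(j34 + 34) = arctan(34/34) = 45.00°
∠G(j34) = 90.00° − (87.81° + 45.00°) = -42.81°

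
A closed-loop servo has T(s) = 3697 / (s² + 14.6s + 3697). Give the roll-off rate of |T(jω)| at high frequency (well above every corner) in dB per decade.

-40 dB/decade

With 0 zeros and 2 poles, the high-frequency asymptotic slope is 20 × (0 − 2) = -40 dB/decade.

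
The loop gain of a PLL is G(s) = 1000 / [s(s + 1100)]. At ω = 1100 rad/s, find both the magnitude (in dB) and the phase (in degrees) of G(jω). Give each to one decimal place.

|j1100 + 1100| = √(1100² + 1100²) = 1556
|j1100| = 1100
|G(j1100)| = 1000 / (1556 × 1100) = 0.00058439
20 log₁₀(0.00058439) = -64.67 dB
∠(j1100 + 1100) = arctan(1100/1100) = 45.00°
∠(j1100) = 90.00°
∠G(j1100) = − (45.00° + 90.00°) = -135.00°

|G| = -64.7 dB, ∠G = -135.0°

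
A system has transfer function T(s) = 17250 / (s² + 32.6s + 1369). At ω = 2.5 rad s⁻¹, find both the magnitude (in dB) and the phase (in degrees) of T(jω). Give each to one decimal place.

|(j2.5)² + 32.6(j2.5) + 1369| = |1362.8 + j81.5| = 1365
|T(j2.5)| = 17250 / 1365 = 12.636
20 log₁₀(12.636) = 22.03 dB
∠[(j2.5)² + 32.6(j2.5) + 1369] = ∠[1362.8 + j81.5] = 3.42°
∠T(j2.5) = −3.42° = -3.42°

|T| = 22.0 dB, ∠T = -3.4°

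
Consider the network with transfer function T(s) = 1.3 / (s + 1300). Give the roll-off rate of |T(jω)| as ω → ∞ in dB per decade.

With 0 zeros and 1 pole, the high-frequency asymptotic slope is 20 × (0 − 1) = -20 dB/decade.

-20 dB/decade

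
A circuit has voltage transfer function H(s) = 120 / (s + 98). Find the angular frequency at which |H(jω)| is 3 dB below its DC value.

98 rad/s

For a single-pole low-pass, the −3 dB point is at the pole: ω = 98 rad/s.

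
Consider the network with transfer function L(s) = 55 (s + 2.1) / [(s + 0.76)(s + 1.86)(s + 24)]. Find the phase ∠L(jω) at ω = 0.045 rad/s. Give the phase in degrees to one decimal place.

-3.7°

∠(j0.045 + 2.1) = arctan(0.045/2.1) = 1.23°
∠(j0.045 + 0.76) = arctan(0.045/0.76) = 3.39°
∠(j0.045 + 1.86) = arctan(0.045/1.86) = 1.39°
∠(j0.045 + 24) = arctan(0.045/24) = 0.11°
∠L(j0.045) = 1.23° − (3.39° + 1.39° + 0.11°) = -3.65°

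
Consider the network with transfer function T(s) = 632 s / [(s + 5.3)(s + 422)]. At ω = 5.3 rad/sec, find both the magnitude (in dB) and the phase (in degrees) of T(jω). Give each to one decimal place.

|T| = 0.5 dB, ∠T = 44.3 deg

|j5.3| = 5.3
|j5.3 + 5.3| = √(5.3² + 5.3²) = 7.495
|j5.3 + 422| = √(5.3² + 422²) = 422
|T(j5.3)| = 632 × 5.3 / (7.495 × 422) = 1.0589
20 log₁₀(1.0589) = 0.50 dB
∠(j5.3) = 90.00°
∠(j5.3 + 5.3) = arctan(5.3/5.3) = 45.00°
∠(j5.3 + 422) = arctan(5.3/422) = 0.72°
∠T(j5.3) = 90.00° − (45.00° + 0.72°) = 44.28°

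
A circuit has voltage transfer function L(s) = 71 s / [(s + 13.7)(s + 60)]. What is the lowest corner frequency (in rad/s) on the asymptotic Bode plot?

Break frequencies occur at each pole and zero magnitude: 13.7 rad/s, 60 rad/s.
The lowest is 13.7 rad/s.

13.7 rad/s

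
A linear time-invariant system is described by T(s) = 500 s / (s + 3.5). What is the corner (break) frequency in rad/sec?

3.5 rad/sec

The single real pole at s = −3.5 gives a corner at ω = 3.5 rad/sec.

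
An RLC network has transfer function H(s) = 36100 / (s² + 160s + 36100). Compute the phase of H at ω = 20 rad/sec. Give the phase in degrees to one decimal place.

∠[(j20)² + 160(j20) + 36100] = ∠[35700 + j3200] = 5.12°
∠H(j20) = −5.12° = -5.12°

-5.1°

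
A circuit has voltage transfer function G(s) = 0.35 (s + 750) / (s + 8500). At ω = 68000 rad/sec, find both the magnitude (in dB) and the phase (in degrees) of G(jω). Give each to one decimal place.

|G| = -9.2 dB, ∠G = 6.5°

|j68000 + 750| = √(68000² + 750²) = 6.8e+04
|j68000 + 8500| = √(68000² + 8500²) = 6.853e+04
|G(j68000)| = 0.35 × 6.8e+04 / 6.853e+04 = 0.34732
20 log₁₀(0.34732) = -9.19 dB
∠(j68000 + 750) = arctan(68000/750) = 89.37°
∠(j68000 + 8500) = arctan(68000/8500) = 82.87°
∠G(j68000) = 89.37° − 82.87° = 6.49°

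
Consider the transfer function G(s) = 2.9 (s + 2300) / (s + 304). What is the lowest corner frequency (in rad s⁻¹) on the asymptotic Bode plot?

304 rad s⁻¹

Break frequencies occur at each pole and zero magnitude: 304 rad s⁻¹, 2300 rad s⁻¹.
The lowest is 304 rad s⁻¹.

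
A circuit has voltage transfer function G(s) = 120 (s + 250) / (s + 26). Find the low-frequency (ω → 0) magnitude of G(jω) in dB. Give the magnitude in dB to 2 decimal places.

61.24 dB

G(0) = 120 × 250 / 26 = 1153.8
20 log₁₀(1153.8) = 61.243 dB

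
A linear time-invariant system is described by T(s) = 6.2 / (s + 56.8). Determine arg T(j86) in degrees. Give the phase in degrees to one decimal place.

∠(j86 + 56.8) = arctan(86/56.8) = 56.56°
∠T(j86) = −56.56° = -56.56°

-56.6°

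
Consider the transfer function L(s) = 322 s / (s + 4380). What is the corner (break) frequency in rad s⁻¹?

4380 rad s⁻¹

The single real pole at s = −4380 gives a corner at ω = 4380 rad s⁻¹.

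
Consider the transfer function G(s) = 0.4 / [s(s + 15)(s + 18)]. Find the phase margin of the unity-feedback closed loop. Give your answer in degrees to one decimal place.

Gain crossover: |G(jω)| = 1 at ω ≈ 0.00148 rad/s.
∠G(j0.00148) = −90° − arctan(0.00148/15) − arctan(0.00148/18) ≈ -90.01°
PM = 180° + (-90.01°) = 89.99°

90.0°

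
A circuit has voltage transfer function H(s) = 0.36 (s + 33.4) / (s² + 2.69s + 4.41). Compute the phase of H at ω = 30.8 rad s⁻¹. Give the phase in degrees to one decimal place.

∠(j30.8 + 33.4) = arctan(30.8/33.4) = 42.68°
∠[(j30.8)² + 2.69(j30.8) + 4.41] = ∠[-944.23 + j82.852] = 174.99°
∠H(j30.8) = 42.68° − 174.99° = -132.30°

-132.3°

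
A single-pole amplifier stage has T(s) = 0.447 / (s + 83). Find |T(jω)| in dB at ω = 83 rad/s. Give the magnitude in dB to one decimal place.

-48.4 dB

|j83 + 83| = √(83² + 83²) = 117.4
|T(j83)| = 0.447 / 117.4 = 0.0038082
20 log₁₀(0.0038082) = -48.39 dB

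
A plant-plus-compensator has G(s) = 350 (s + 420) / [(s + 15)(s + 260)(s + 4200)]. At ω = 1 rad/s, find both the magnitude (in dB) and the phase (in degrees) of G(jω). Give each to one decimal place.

|j1 + 420| = √(1² + 420²) = 420
|j1 + 15| = √(1² + 15²) = 15.03
|j1 + 260| = √(1² + 260²) = 260
|j1 + 4200| = √(1² + 4200²) = 4200
|G(j1)| = 350 × 420 / (15.03 × 260 × 4200) = 0.0089544
20 log₁₀(0.0089544) = -40.96 dB
∠(j1 + 420) = arctan(1/420) = 0.14°
∠(j1 + 15) = arctan(1/15) = 3.81°
∠(j1 + 260) = arctan(1/260) = 0.22°
∠(j1 + 4200) = arctan(1/4200) = 0.01°
∠G(j1) = 0.14° − (3.81° + 0.22° + 0.01°) = -3.91°

|G| = -41.0 dB, ∠G = -3.9°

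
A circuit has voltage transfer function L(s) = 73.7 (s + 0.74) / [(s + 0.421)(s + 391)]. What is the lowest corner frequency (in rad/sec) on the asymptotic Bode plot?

Break frequencies occur at each pole and zero magnitude: 0.421 rad/sec, 0.74 rad/sec, 391 rad/sec.
The lowest is 0.421 rad/sec.

0.421 rad/sec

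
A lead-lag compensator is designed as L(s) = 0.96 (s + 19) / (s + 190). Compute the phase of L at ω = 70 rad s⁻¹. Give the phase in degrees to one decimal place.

54.6°

∠(j70 + 19) = arctan(70/19) = 74.81°
∠(j70 + 190) = arctan(70/190) = 20.22°
∠L(j70) = 74.81° − 20.22° = 54.59°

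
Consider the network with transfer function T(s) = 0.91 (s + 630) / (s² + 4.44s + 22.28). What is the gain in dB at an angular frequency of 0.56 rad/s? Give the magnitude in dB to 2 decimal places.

28.28 dB

|j0.56 + 630| = √(0.56² + 630²) = 630
|(j0.56)² + 4.44(j0.56) + 22.28| = |21.966 + j2.4864| = 22.11
|T(j0.56)| = 0.91 × 630 / 22.11 = 25.933
20 log₁₀(25.933) = 28.277 dB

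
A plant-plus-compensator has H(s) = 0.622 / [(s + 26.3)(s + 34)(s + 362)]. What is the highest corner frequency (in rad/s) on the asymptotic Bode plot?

362 rad/s

Break frequencies occur at each pole and zero magnitude: 26.3 rad/s, 34 rad/s, 362 rad/s.
The highest is 362 rad/s.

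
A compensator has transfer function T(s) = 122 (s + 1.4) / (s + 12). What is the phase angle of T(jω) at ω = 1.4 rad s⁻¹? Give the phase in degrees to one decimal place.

∠(j1.4 + 1.4) = arctan(1.4/1.4) = 45.00°
∠(j1.4 + 12) = arctan(1.4/12) = 6.65°
∠T(j1.4) = 45.00° − 6.65° = 38.35°

38.3°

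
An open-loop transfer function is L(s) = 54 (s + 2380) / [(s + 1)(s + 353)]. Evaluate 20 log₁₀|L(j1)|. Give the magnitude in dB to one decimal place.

|j1 + 2380| = √(1² + 2380²) = 2380
|j1 + 1| = √(1² + 1²) = 1.414
|j1 + 353| = √(1² + 353²) = 353
|L(j1)| = 54 × 2380 / (1.414 × 353) = 257.44
20 log₁₀(257.44) = 48.21 dB

48.2 dB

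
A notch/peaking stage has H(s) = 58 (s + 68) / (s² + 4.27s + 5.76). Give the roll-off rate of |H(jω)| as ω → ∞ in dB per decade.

With 1 zero and 2 poles, the high-frequency asymptotic slope is 20 × (1 − 2) = -20 dB/decade.

-20 dB/decade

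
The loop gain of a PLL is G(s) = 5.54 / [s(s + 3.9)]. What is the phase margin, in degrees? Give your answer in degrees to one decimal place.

Gain crossover: |G(jω)| = 1 at ω ≈ 1.34 rad/s.
∠G(j1.34) = −90° − arctan(1.34/3.9) ≈ -109.00°
PM = 180° + (-109.00°) = 71.00°

71.0 deg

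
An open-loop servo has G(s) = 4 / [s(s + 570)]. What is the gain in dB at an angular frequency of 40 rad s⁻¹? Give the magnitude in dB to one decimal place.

|j40 + 570| = √(40² + 570²) = 571.4
|j40| = 40
|G(j40)| = 4 / (571.4 × 40) = 0.00017501
20 log₁₀(0.00017501) = -75.14 dB

-75.1 dB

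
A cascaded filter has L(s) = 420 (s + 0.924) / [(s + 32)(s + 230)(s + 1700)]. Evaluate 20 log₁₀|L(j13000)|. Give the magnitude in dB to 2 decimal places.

|j13000 + 0.924| = √(13000² + 0.924²) = 1.3e+04
|j13000 + 32| = √(13000² + 32²) = 1.3e+04
|j13000 + 230| = √(13000² + 230²) = 1.3e+04
|j13000 + 1700| = √(13000² + 1700²) = 1.311e+04
|L(j13000)| = 420 × 1.3e+04 / (1.3e+04 × 1.3e+04 × 1.311e+04) = 2.4638e-06
20 log₁₀(2.4638e-06) = -112.168 dB

-112.17 dB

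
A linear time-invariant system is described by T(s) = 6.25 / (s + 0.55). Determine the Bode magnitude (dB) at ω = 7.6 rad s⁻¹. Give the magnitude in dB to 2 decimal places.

-1.72 dB

|j7.6 + 0.55| = √(7.6² + 0.55²) = 7.62
|T(j7.6)| = 6.25 / 7.62 = 0.82022
20 log₁₀(0.82022) = -1.721 dB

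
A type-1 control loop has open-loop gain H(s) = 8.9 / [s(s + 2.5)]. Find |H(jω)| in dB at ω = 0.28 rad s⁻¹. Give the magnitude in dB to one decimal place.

22.0 dB

|j0.28 + 2.5| = √(0.28² + 2.5²) = 2.516
|j0.28| = 0.28
|H(j0.28)| = 8.9 / (2.516 × 0.28) = 12.635
20 log₁₀(12.635) = 22.03 dB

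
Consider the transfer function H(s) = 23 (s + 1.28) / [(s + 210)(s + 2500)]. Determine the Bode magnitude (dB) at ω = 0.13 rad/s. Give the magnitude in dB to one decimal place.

-85.0 dB

|j0.13 + 1.28| = √(0.13² + 1.28²) = 1.287
|j0.13 + 210| = √(0.13² + 210²) = 210
|j0.13 + 2500| = √(0.13² + 2500²) = 2500
|H(j0.13)| = 23 × 1.287 / (210 × 2500) = 5.6365e-05
20 log₁₀(5.6365e-05) = -84.98 dB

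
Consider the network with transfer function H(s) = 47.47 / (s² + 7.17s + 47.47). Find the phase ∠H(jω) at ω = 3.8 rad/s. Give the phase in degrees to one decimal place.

-39.5 deg

∠[(j3.8)² + 7.17(j3.8) + 47.47] = ∠[33.03 + j27.246] = 39.52°
∠H(j3.8) = −39.52° = -39.52°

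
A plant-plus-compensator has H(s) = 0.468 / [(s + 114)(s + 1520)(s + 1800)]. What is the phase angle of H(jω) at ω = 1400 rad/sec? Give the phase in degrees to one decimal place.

∠(j1400 + 114) = arctan(1400/114) = 85.34°
∠(j1400 + 1520) = arctan(1400/1520) = 42.65°
∠(j1400 + 1800) = arctan(1400/1800) = 37.87°
∠H(j1400) = − (85.34° + 42.65° + 37.87°) = -165.87°

-165.9°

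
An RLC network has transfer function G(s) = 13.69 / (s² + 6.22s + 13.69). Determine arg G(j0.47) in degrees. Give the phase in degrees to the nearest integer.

∠[(j0.47)² + 6.22(j0.47) + 13.69] = ∠[13.469 + j2.9234] = 12.25°
∠G(j0.47) = −12.25° = -12.25°

-12°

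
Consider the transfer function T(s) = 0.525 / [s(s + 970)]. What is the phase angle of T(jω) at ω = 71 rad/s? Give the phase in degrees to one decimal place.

-94.2 deg

∠(j71 + 970) = arctan(71/970) = 4.19°
∠(j71) = 90.00°
∠T(j71) = − (4.19° + 90.00°) = -94.19°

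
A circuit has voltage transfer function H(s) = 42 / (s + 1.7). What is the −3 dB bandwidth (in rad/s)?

1.7 rad/s

For a single-pole low-pass, the −3 dB point is at the pole: ω = 1.7 rad/s.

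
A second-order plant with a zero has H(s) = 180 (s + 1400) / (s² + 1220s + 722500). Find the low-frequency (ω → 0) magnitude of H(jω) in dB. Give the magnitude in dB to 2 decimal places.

H(0) = 180 × 1400 / 722500 = 0.34879
20 log₁₀(0.34879) = -9.149 dB

-9.15 dB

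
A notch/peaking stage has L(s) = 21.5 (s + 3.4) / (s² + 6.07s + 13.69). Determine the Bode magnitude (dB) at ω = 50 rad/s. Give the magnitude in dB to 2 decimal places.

-7.33 dB

|j50 + 3.4| = √(50² + 3.4²) = 50.12
|(j50)² + 6.07(j50) + 13.69| = |-2486.3 + j303.5| = 2505
|L(j50)| = 21.5 × 50.12 / 2505 = 0.43017
20 log₁₀(0.43017) = -7.327 dB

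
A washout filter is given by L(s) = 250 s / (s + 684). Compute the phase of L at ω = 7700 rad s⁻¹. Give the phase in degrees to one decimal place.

5.1°

∠(j7700) = 90.00°
∠(j7700 + 684) = arctan(7700/684) = 84.92°
∠L(j7700) = 90.00° − 84.92° = 5.08°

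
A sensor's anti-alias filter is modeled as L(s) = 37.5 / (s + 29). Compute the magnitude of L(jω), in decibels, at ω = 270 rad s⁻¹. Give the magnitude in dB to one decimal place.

-17.2 dB

|j270 + 29| = √(270² + 29²) = 271.6
|L(j270)| = 37.5 / 271.6 = 0.13809
20 log₁₀(0.13809) = -17.20 dB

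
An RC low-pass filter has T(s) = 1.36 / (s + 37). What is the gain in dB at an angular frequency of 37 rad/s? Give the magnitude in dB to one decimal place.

|j37 + 37| = √(37² + 37²) = 52.33
|T(j37)| = 1.36 / 52.33 = 0.025991
20 log₁₀(0.025991) = -31.70 dB

-31.7 dB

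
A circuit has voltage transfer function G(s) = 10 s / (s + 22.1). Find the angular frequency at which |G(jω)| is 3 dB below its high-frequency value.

For a single-pole high-pass, the −3 dB point is at the pole: ω = 22.1 rad/s.

22.1 rad/s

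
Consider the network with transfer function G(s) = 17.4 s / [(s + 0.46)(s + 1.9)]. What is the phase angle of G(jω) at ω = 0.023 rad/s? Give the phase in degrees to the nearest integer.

86°

∠(j0.023) = 90.00°
∠(j0.023 + 0.46) = arctan(0.023/0.46) = 2.86°
∠(j0.023 + 1.9) = arctan(0.023/1.9) = 0.69°
∠G(j0.023) = 90.00° − (2.86° + 0.69°) = 86.44°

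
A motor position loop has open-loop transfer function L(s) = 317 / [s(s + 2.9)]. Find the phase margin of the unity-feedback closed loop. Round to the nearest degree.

9°

Gain crossover: |L(jω)| = 1 at ω ≈ 17.7 rad/s.
∠L(j17.7) = −90° − arctan(17.7/2.9) ≈ -170.69°
PM = 180° + (-170.69°) = 9.31°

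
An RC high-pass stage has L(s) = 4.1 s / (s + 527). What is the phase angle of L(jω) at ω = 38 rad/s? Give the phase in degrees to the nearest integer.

∠(j38) = 90.00°
∠(j38 + 527) = arctan(38/527) = 4.12°
∠L(j38) = 90.00° − 4.12° = 85.88°

86 deg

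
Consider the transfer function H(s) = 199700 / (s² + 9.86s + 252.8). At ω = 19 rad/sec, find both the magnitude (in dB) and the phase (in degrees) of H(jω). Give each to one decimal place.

|(j19)² + 9.86(j19) + 252.8| = |-108.2 + j187.34| = 216.3
|H(j19)| = 199700 / 216.3 = 923.08
20 log₁₀(923.08) = 59.30 dB
∠[(j19)² + 9.86(j19) + 252.8] = ∠[-108.2 + j187.34] = 120.01°
∠H(j19) = −120.01° = -120.01°

|H| = 59.3 dB, ∠H = -120.0°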